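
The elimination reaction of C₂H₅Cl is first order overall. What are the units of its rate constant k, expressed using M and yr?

yr⁻¹

Step 1: For overall order n, rate = k × (concentration)^n.
Step 2: Rate has units M·yr⁻¹; concentration term has units M^1.
Step 3: k = rate / (concentration)^n, so units of k = M^(1-1)·yr⁻¹ = yr⁻¹.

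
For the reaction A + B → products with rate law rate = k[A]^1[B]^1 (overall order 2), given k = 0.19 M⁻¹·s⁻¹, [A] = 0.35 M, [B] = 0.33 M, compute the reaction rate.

0.02194 M/s

Step 1: The rate law is rate = k[A]^1[B]^1, overall order = 1+1 = 2
Step 2: Substitute values: rate = 0.19 × (0.35)^1 × (0.33)^1
Step 3: rate = 0.19 × 0.35 × 0.33 = 0.021945 M/s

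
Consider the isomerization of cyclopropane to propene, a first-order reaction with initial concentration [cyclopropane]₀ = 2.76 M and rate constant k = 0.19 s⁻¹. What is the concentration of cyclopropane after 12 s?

0.2823 M

Step 1: For a first-order reaction: [cyclopropane] = [cyclopropane]₀ × e^(-kt)
Step 2: [cyclopropane] = 2.76 × e^(-0.19 × 12)
Step 3: [cyclopropane] = 2.76 × e^(-2.28)
Step 4: [cyclopropane] = 2.76 × 0.102284 = 0.2823 M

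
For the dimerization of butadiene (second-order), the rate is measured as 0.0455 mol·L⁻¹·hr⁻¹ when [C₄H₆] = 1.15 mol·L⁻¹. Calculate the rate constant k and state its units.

0.0344 (mol·L⁻¹)⁻¹·hr⁻¹

Step 1: rate = k[C₄H₆]^2, so k = rate / [C₄H₆]^2.
Step 2: k = 0.0455 / (1.15)^2 = 0.0455 / 1.322.
Step 3: k = 0.0344 (mol·L⁻¹)⁻¹·hr⁻¹.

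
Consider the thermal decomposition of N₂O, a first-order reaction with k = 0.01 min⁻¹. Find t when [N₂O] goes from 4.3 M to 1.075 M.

138.6 min

Step 1: For first-order: t = ln([N₂O]₀/[N₂O])/k
Step 2: t = ln(4.3/1.075)/0.01
Step 3: t = ln(4)/0.01
Step 4: t = 1.386/0.01 = 138.6 min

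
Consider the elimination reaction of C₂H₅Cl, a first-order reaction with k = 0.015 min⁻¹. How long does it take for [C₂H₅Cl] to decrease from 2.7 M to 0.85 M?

77.05 min

Step 1: For first-order: t = ln([C₂H₅Cl]₀/[C₂H₅Cl])/k
Step 2: t = ln(2.7/0.85)/0.015
Step 3: t = ln(3.176)/0.015
Step 4: t = 1.156/0.015 = 77.05 min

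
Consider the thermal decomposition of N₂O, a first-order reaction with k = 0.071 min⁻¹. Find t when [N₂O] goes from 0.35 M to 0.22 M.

6.54 min

Step 1: For first-order: t = ln([N₂O]₀/[N₂O])/k
Step 2: t = ln(0.35/0.22)/0.071
Step 3: t = ln(1.591)/0.071
Step 4: t = 0.4643/0.071 = 6.54 min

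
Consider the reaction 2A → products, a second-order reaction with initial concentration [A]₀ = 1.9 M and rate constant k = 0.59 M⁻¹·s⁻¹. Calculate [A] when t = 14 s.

0.1138 M

Step 1: For a second-order reaction: 1/[A] = 1/[A]₀ + kt
Step 2: 1/[A] = 1/1.9 + 0.59 × 14
Step 3: 1/[A] = 0.5263 + 8.26 = 8.786
Step 4: [A] = 1/8.786 = 0.1138 M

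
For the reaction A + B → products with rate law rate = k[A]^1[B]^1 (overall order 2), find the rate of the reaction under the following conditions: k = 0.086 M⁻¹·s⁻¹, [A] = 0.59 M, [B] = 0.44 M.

0.02233 M/s

Step 1: The rate law is rate = k[A]^1[B]^1, overall order = 1+1 = 2
Step 2: Substitute values: rate = 0.086 × (0.59)^1 × (0.44)^1
Step 3: rate = 0.086 × 0.59 × 0.44 = 0.0223256 M/s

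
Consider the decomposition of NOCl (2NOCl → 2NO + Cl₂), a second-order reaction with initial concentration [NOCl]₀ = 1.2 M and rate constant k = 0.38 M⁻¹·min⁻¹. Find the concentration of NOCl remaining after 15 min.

0.1531 M

Step 1: For a second-order reaction: 1/[NOCl] = 1/[NOCl]₀ + kt
Step 2: 1/[NOCl] = 1/1.2 + 0.38 × 15
Step 3: 1/[NOCl] = 0.8333 + 5.7 = 6.533
Step 4: [NOCl] = 1/6.533 = 0.1531 M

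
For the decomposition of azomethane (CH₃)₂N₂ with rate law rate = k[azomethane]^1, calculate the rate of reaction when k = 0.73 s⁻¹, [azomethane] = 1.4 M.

1.022 M/s

Step 1: Identify the rate law: rate = k[azomethane]^1
Step 2: Substitute values: rate = 0.73 × (1.4)^1
Step 3: Calculate: rate = 0.73 × 1.4 = 1.022 M/s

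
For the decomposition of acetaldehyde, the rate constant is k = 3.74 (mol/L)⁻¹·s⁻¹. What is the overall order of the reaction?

second order (2)

Step 1: The units of k for an nth-order reaction are (concentration)^(1-n)·(time)⁻¹.
Step 2: Here k has units (mol/L)⁻¹·s⁻¹, so the concentration exponent is -1.
Step 3: 1 - n = -1 ⇒ n = 2. The reaction is second order.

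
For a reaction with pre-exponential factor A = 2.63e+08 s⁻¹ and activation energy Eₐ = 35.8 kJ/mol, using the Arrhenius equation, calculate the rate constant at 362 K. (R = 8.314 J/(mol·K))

1.79e+03 s⁻¹

Step 1: Use the Arrhenius equation: k = A × exp(-Eₐ/RT)
Step 2: Convert Eₐ to J/mol: 35.8 kJ/mol = 35800 J/mol
Step 3: Calculate the exponent: -Eₐ/(RT) = -35800/(8.314 × 362) = -11.89500
Step 4: k = 2.63e+08 × exp(-11.89500)
Step 5: k = 2.63e+08 × 6.82444e-06 = 1.7948e+03 s⁻¹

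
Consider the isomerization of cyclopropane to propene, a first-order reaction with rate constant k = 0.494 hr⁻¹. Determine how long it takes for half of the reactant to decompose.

1.403 hr

Step 1: For a first-order reaction, t₁/₂ = ln(2)/k
Step 2: t₁/₂ = ln(2)/0.494
Step 3: t₁/₂ = 0.6931/0.494 = 1.403 hr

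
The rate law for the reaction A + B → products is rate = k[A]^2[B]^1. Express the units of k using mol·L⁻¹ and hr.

(mol·L⁻¹)⁻²·hr⁻¹

Step 1: Overall order = 2 + 1 = 3.
Step 2: rate has units mol·L⁻¹·hr⁻¹; [A]^2[B]^1 has units (mol·L⁻¹)^3.
Step 3: k = rate/([A]^2[B]^1), so units of k = (mol·L⁻¹)^(1-3)·hr⁻¹ = (mol·L⁻¹)⁻²·hr⁻¹.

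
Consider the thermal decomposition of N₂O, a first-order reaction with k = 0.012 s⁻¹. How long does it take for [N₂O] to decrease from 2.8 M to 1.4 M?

57.76 s

Step 1: For first-order: t = ln([N₂O]₀/[N₂O])/k
Step 2: t = ln(2.8/1.4)/0.012
Step 3: t = ln(2)/0.012
Step 4: t = 0.6931/0.012 = 57.76 s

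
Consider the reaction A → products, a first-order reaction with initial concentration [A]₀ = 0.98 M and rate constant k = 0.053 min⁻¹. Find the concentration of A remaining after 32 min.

0.1797 M

Step 1: For a first-order reaction: [A] = [A]₀ × e^(-kt)
Step 2: [A] = 0.98 × e^(-0.053 × 32)
Step 3: [A] = 0.98 × e^(-1.696)
Step 4: [A] = 0.98 × 0.183416 = 0.1797 M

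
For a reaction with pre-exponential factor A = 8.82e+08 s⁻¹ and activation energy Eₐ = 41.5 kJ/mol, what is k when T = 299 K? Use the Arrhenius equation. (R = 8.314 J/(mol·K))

4.96e+01 s⁻¹

Step 1: Use the Arrhenius equation: k = A × exp(-Eₐ/RT)
Step 2: Convert Eₐ to J/mol: 41.5 kJ/mol = 41500 J/mol
Step 3: Calculate the exponent: -Eₐ/(RT) = -41500/(8.314 × 299) = -16.69425
Step 4: k = 8.82e+08 × exp(-16.69425)
Step 5: k = 8.82e+08 × 5.62056e-08 = 4.9573e+01 s⁻¹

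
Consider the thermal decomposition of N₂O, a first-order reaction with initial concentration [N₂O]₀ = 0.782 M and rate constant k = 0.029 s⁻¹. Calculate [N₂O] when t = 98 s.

0.0456 M

Step 1: For a first-order reaction: [N₂O] = [N₂O]₀ × e^(-kt)
Step 2: [N₂O] = 0.782 × e^(-0.029 × 98)
Step 3: [N₂O] = 0.782 × e^(-2.842)
Step 4: [N₂O] = 0.782 × 0.0583089 = 0.0456 M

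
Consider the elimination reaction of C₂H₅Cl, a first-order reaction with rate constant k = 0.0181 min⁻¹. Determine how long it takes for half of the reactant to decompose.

38.3 min

Step 1: For a first-order reaction, t₁/₂ = ln(2)/k
Step 2: t₁/₂ = ln(2)/0.0181
Step 3: t₁/₂ = 0.6931/0.0181 = 38.3 min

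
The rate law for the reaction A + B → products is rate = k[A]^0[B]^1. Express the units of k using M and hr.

hr⁻¹

Step 1: Overall order = 0 + 1 = 1.
Step 2: rate has units M·hr⁻¹; [A]^0[B]^1 has units M^1.
Step 3: k = rate/([A]^0[B]^1), so units of k = M^(1-1)·hr⁻¹ = hr⁻¹.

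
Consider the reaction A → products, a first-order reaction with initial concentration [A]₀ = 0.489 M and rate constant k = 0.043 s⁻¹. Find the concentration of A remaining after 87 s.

0.0116 M

Step 1: For a first-order reaction: [A] = [A]₀ × e^(-kt)
Step 2: [A] = 0.489 × e^(-0.043 × 87)
Step 3: [A] = 0.489 × e^(-3.741)
Step 4: [A] = 0.489 × 0.0237304 = 0.0116 M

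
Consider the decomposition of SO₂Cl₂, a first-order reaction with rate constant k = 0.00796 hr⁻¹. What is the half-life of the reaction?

87.08 hr

Step 1: For a first-order reaction, t₁/₂ = ln(2)/k
Step 2: t₁/₂ = ln(2)/0.00796
Step 3: t₁/₂ = 0.6931/0.00796 = 87.08 hr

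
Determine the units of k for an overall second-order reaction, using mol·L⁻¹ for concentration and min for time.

(mol·L⁻¹)⁻¹·min⁻¹

Step 1: For overall order n, rate = k × (concentration)^n.
Step 2: Rate has units mol·L⁻¹·min⁻¹; concentration term has units (mol·L⁻¹)^2.
Step 3: k = rate / (concentration)^n, so units of k = (mol·L⁻¹)^(1-2)·min⁻¹ = (mol·L⁻¹)⁻¹·min⁻¹.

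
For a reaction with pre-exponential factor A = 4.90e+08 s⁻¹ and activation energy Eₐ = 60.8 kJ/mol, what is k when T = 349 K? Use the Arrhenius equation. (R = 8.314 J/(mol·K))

3.89e-01 s⁻¹

Step 1: Use the Arrhenius equation: k = A × exp(-Eₐ/RT)
Step 2: Convert Eₐ to J/mol: 60.8 kJ/mol = 60800 J/mol
Step 3: Calculate the exponent: -Eₐ/(RT) = -60800/(8.314 × 349) = -20.95406
Step 4: k = 4.90e+08 × exp(-20.95406)
Step 5: k = 4.90e+08 × 7.93903e-10 = 3.8901e-01 s⁻¹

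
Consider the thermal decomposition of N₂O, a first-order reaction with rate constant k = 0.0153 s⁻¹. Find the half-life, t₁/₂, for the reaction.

45.3 s

Step 1: For a first-order reaction, t₁/₂ = ln(2)/k
Step 2: t₁/₂ = ln(2)/0.0153
Step 3: t₁/₂ = 0.6931/0.0153 = 45.3 s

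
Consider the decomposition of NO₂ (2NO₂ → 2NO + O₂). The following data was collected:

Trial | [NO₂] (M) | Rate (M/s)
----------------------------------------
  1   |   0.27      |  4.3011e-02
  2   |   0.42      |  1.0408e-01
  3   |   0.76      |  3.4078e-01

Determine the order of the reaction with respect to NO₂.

second order (2)

Step 1: Compare trials to find order n where rate₂/rate₁ = ([NO₂]₂/[NO₂]₁)^n
Step 2: rate₂/rate₁ = 1.0408e-01/4.3011e-02 = 2.42
Step 3: [NO₂]₂/[NO₂]₁ = 0.42/0.27 = 1.556
Step 4: n = ln(2.42)/ln(1.556) = 2.00 ≈ 2
Step 5: The reaction is second order in NO₂.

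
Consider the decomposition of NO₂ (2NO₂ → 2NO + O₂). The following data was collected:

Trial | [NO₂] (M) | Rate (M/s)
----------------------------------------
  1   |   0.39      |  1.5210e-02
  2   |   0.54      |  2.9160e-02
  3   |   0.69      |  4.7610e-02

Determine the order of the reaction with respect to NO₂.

second order (2)

Step 1: Compare trials to find order n where rate₂/rate₁ = ([NO₂]₂/[NO₂]₁)^n
Step 2: rate₂/rate₁ = 2.9160e-02/1.5210e-02 = 1.917
Step 3: [NO₂]₂/[NO₂]₁ = 0.54/0.39 = 1.385
Step 4: n = ln(1.917)/ln(1.385) = 2.00 ≈ 2
Step 5: The reaction is second order in NO₂.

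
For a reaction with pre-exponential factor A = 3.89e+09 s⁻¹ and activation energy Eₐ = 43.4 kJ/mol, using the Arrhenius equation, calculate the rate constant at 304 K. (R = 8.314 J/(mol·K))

1.36e+02 s⁻¹

Step 1: Use the Arrhenius equation: k = A × exp(-Eₐ/RT)
Step 2: Convert Eₐ to J/mol: 43.4 kJ/mol = 43400 J/mol
Step 3: Calculate the exponent: -Eₐ/(RT) = -43400/(8.314 × 304) = -17.17142
Step 4: k = 3.89e+09 × exp(-17.17142)
Step 5: k = 3.89e+09 × 3.48776e-08 = 1.3567e+02 s⁻¹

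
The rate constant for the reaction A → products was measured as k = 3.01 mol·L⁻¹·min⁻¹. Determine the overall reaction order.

zeroth order (0)

Step 1: The units of k for an nth-order reaction are (concentration)^(1-n)·(time)⁻¹.
Step 2: Here k has units mol·L⁻¹·min⁻¹, so the concentration exponent is 1.
Step 3: 1 - n = 1 ⇒ n = 0. The reaction is zeroth order.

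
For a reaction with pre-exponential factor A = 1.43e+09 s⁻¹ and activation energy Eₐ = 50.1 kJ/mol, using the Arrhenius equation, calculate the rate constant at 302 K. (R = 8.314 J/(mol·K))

3.09e+00 s⁻¹

Step 1: Use the Arrhenius equation: k = A × exp(-Eₐ/RT)
Step 2: Convert Eₐ to J/mol: 50.1 kJ/mol = 50100 J/mol
Step 3: Calculate the exponent: -Eₐ/(RT) = -50100/(8.314 × 302) = -19.95358
Step 4: k = 1.43e+09 × exp(-19.95358)
Step 5: k = 1.43e+09 × 2.15909e-09 = 3.0875e+00 s⁻¹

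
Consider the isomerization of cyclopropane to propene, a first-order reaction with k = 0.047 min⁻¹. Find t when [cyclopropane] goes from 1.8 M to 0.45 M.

29.5 min

Step 1: For first-order: t = ln([cyclopropane]₀/[cyclopropane])/k
Step 2: t = ln(1.8/0.45)/0.047
Step 3: t = ln(4)/0.047
Step 4: t = 1.386/0.047 = 29.5 min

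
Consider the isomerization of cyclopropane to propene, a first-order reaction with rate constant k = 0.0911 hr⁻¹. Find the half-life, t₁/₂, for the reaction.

7.609 hr

Step 1: For a first-order reaction, t₁/₂ = ln(2)/k
Step 2: t₁/₂ = ln(2)/0.0911
Step 3: t₁/₂ = 0.6931/0.0911 = 7.609 hr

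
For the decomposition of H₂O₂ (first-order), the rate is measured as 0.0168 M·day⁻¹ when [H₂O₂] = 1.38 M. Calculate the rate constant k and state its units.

0.01217 day⁻¹

Step 1: rate = k[H₂O₂]^1, so k = rate / [H₂O₂]^1.
Step 2: k = 0.0168 / (1.38)^1 = 0.0168 / 1.38.
Step 3: k = 0.01217 day⁻¹.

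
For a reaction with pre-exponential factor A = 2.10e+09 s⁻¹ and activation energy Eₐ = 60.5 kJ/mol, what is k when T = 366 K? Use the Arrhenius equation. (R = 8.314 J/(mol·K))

4.87e+00 s⁻¹

Step 1: Use the Arrhenius equation: k = A × exp(-Eₐ/RT)
Step 2: Convert Eₐ to J/mol: 60.5 kJ/mol = 60500 J/mol
Step 3: Calculate the exponent: -Eₐ/(RT) = -60500/(8.314 × 366) = -19.88219
Step 4: k = 2.10e+09 × exp(-19.88219)
Step 5: k = 2.10e+09 × 2.31886e-09 = 4.8696e+00 s⁻¹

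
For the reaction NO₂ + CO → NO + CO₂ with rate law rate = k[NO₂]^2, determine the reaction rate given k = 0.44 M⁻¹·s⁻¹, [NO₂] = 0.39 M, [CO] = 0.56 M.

0.06692 M/s

Step 1: The rate law is rate = k[NO₂]^2
Step 2: Note that the rate does not depend on [CO] (zero order in CO).
Step 3: rate = 0.44 × (0.39)^2 = 0.066924 M/s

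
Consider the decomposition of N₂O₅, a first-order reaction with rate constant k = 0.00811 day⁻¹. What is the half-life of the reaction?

85.47 day

Step 1: For a first-order reaction, t₁/₂ = ln(2)/k
Step 2: t₁/₂ = ln(2)/0.00811
Step 3: t₁/₂ = 0.6931/0.00811 = 85.47 day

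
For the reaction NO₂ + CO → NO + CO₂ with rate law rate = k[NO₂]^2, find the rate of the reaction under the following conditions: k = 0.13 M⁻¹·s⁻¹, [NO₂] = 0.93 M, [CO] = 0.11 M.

0.1124 M/s

Step 1: The rate law is rate = k[NO₂]^2
Step 2: Note that the rate does not depend on [CO] (zero order in CO).
Step 3: rate = 0.13 × (0.93)^2 = 0.112437 M/s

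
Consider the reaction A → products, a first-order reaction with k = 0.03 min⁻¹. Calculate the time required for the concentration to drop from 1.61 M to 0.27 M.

59.52 min

Step 1: For first-order: t = ln([A]₀/[A])/k
Step 2: t = ln(1.61/0.27)/0.03
Step 3: t = ln(5.963)/0.03
Step 4: t = 1.786/0.03 = 59.52 min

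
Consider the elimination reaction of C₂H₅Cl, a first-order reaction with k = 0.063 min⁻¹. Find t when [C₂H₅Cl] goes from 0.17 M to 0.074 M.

13.2 min

Step 1: For first-order: t = ln([C₂H₅Cl]₀/[C₂H₅Cl])/k
Step 2: t = ln(0.17/0.074)/0.063
Step 3: t = ln(2.297)/0.063
Step 4: t = 0.8317/0.063 = 13.2 min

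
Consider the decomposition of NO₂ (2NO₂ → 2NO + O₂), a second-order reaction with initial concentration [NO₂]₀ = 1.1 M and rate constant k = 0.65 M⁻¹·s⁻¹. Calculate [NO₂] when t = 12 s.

0.1148 M

Step 1: For a second-order reaction: 1/[NO₂] = 1/[NO₂]₀ + kt
Step 2: 1/[NO₂] = 1/1.1 + 0.65 × 12
Step 3: 1/[NO₂] = 0.9091 + 7.8 = 8.709
Step 4: [NO₂] = 1/8.709 = 0.1148 M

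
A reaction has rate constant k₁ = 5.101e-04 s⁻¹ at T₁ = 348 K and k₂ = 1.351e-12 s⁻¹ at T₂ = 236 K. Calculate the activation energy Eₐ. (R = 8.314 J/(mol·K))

120.4 kJ/mol

Step 1: Use the two-temperature Arrhenius form: ln(k₂/k₁) = -Eₐ/R × (1/T₂ - 1/T₁)
Step 2: ln(k₂/k₁) = ln(1.351e-12/5.101e-04) = ln(2.6485e-09) = -19.7493
Step 3: 1/T₂ - 1/T₁ = 1/236 - 1/348 = 1.363725e-03 K⁻¹
Step 4: Eₐ = -R × ln(k₂/k₁) / (1/T₂ - 1/T₁) = -8.314 × -19.7493 / 1.363725e-03
Step 5: Eₐ = 1.2040e+05 J/mol = 120.4 kJ/mol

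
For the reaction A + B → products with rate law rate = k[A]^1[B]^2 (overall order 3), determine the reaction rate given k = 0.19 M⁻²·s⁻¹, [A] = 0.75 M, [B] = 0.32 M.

0.01459 M/s

Step 1: The rate law is rate = k[A]^1[B]^2, overall order = 1+2 = 3
Step 2: Substitute values: rate = 0.19 × (0.75)^1 × (0.32)^2
Step 3: rate = 0.19 × 0.75 × 0.1024 = 0.014592 M/s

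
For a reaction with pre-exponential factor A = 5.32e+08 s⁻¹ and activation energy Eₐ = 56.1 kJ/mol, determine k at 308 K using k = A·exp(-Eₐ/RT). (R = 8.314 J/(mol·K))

1.63e-01 s⁻¹

Step 1: Use the Arrhenius equation: k = A × exp(-Eₐ/RT)
Step 2: Convert Eₐ to J/mol: 56.1 kJ/mol = 56100 J/mol
Step 3: Calculate the exponent: -Eₐ/(RT) = -56100/(8.314 × 308) = -21.90797
Step 4: k = 5.32e+08 × exp(-21.90797)
Step 5: k = 5.32e+08 × 3.05837e-10 = 1.6271e-01 s⁻¹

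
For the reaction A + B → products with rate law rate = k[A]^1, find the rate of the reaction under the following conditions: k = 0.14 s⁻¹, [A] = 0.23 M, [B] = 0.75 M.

0.0322 M/s

Step 1: The rate law is rate = k[A]^1
Step 2: Note that the rate does not depend on [B] (zero order in B).
Step 3: rate = 0.14 × (0.23)^1 = 0.0322 M/s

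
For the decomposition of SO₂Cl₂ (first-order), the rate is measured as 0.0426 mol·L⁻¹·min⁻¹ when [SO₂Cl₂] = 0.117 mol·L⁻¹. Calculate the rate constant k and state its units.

0.3641 min⁻¹

Step 1: rate = k[SO₂Cl₂]^1, so k = rate / [SO₂Cl₂]^1.
Step 2: k = 0.0426 / (0.117)^1 = 0.0426 / 0.117.
Step 3: k = 0.3641 min⁻¹.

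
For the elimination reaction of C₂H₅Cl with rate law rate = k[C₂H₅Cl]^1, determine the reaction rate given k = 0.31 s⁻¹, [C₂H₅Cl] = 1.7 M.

0.527 M/s

Step 1: Identify the rate law: rate = k[C₂H₅Cl]^1
Step 2: Substitute values: rate = 0.31 × (1.7)^1
Step 3: Calculate: rate = 0.31 × 1.7 = 0.527 M/s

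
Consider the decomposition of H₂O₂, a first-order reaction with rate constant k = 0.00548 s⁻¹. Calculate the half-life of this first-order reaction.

126.5 s

Step 1: For a first-order reaction, t₁/₂ = ln(2)/k
Step 2: t₁/₂ = ln(2)/0.00548
Step 3: t₁/₂ = 0.6931/0.00548 = 126.5 s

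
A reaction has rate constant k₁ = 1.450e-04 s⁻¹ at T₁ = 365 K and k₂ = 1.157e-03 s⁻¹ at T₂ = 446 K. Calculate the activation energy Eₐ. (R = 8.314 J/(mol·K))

34.7 kJ/mol

Step 1: Use the two-temperature Arrhenius form: ln(k₂/k₁) = -Eₐ/R × (1/T₂ - 1/T₁)
Step 2: ln(k₂/k₁) = ln(1.157e-03/1.450e-04) = ln(7.97931) = 2.07685
Step 3: 1/T₂ - 1/T₁ = 1/446 - 1/365 = -4.975736e-04 K⁻¹
Step 4: Eₐ = -R × ln(k₂/k₁) / (1/T₂ - 1/T₁) = -8.314 × 2.07685 / -4.975736e-04
Step 5: Eₐ = 3.4702e+04 J/mol = 34.7 kJ/mol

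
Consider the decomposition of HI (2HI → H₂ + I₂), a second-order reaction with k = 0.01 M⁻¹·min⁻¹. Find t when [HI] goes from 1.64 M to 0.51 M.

135.1 min

Step 1: For second-order: t = (1/[HI] - 1/[HI]₀)/k
Step 2: t = (1/0.51 - 1/1.64)/0.01
Step 3: t = (1.961 - 0.6098)/0.01
Step 4: t = 1.351/0.01 = 135.1 min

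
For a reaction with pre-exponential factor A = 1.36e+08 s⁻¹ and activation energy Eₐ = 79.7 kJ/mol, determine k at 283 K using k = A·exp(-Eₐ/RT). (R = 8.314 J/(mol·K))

2.64e-07 s⁻¹

Step 1: Use the Arrhenius equation: k = A × exp(-Eₐ/RT)
Step 2: Convert Eₐ to J/mol: 79.7 kJ/mol = 79700 J/mol
Step 3: Calculate the exponent: -Eₐ/(RT) = -79700/(8.314 × 283) = -33.87364
Step 4: k = 1.36e+08 × exp(-33.87364)
Step 5: k = 1.36e+08 × 1.94476e-15 = 2.6449e-07 s⁻¹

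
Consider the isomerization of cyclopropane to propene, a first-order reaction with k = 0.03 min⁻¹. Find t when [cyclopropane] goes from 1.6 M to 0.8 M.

23.1 min

Step 1: For first-order: t = ln([cyclopropane]₀/[cyclopropane])/k
Step 2: t = ln(1.6/0.8)/0.03
Step 3: t = ln(2)/0.03
Step 4: t = 0.6931/0.03 = 23.1 min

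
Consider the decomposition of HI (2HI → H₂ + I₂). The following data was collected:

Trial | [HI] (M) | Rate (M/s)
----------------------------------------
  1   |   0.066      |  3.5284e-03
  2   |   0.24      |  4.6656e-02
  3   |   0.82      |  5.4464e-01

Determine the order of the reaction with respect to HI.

second order (2)

Step 1: Compare trials to find order n where rate₂/rate₁ = ([HI]₂/[HI]₁)^n
Step 2: rate₂/rate₁ = 4.6656e-02/3.5284e-03 = 13.22
Step 3: [HI]₂/[HI]₁ = 0.24/0.066 = 3.636
Step 4: n = ln(13.22)/ln(3.636) = 2.00 ≈ 2
Step 5: The reaction is second order in HI.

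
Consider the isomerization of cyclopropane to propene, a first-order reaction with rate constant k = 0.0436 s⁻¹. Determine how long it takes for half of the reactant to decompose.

15.9 s

Step 1: For a first-order reaction, t₁/₂ = ln(2)/k
Step 2: t₁/₂ = ln(2)/0.0436
Step 3: t₁/₂ = 0.6931/0.0436 = 15.9 s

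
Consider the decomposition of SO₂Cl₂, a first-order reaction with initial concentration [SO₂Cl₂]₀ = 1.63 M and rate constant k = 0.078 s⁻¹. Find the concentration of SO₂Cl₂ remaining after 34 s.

0.1149 M

Step 1: For a first-order reaction: [SO₂Cl₂] = [SO₂Cl₂]₀ × e^(-kt)
Step 2: [SO₂Cl₂] = 1.63 × e^(-0.078 × 34)
Step 3: [SO₂Cl₂] = 1.63 × e^(-2.652)
Step 4: [SO₂Cl₂] = 1.63 × 0.0705101 = 0.1149 M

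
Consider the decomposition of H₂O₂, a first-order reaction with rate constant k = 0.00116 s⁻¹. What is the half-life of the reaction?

597.5 s

Step 1: For a first-order reaction, t₁/₂ = ln(2)/k
Step 2: t₁/₂ = ln(2)/0.00116
Step 3: t₁/₂ = 0.6931/0.00116 = 597.5 s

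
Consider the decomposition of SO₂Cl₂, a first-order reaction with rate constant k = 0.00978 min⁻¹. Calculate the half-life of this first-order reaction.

70.87 min

Step 1: For a first-order reaction, t₁/₂ = ln(2)/k
Step 2: t₁/₂ = ln(2)/0.00978
Step 3: t₁/₂ = 0.6931/0.00978 = 70.87 min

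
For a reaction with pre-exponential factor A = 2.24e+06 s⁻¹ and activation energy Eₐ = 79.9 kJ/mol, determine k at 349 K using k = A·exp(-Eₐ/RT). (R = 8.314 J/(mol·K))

2.46e-06 s⁻¹

Step 1: Use the Arrhenius equation: k = A × exp(-Eₐ/RT)
Step 2: Convert Eₐ to J/mol: 79.9 kJ/mol = 79900 J/mol
Step 3: Calculate the exponent: -Eₐ/(RT) = -79900/(8.314 × 349) = -27.53666
Step 4: k = 2.24e+06 × exp(-27.53666)
Step 5: k = 2.24e+06 × 1.09896e-12 = 2.4617e-06 s⁻¹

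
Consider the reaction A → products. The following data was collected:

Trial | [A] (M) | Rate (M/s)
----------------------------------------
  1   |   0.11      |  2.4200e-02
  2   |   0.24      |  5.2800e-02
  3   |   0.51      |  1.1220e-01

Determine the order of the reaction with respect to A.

first order (1)

Step 1: Compare trials to find order n where rate₂/rate₁ = ([A]₂/[A]₁)^n
Step 2: rate₂/rate₁ = 5.2800e-02/2.4200e-02 = 2.182
Step 3: [A]₂/[A]₁ = 0.24/0.11 = 2.182
Step 4: n = ln(2.182)/ln(2.182) = 1.00 ≈ 1
Step 5: The reaction is first order in A.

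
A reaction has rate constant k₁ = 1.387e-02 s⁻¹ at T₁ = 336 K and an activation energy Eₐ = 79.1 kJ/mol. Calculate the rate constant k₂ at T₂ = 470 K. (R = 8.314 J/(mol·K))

4.448e+01 s⁻¹

Step 1: Use the two-temperature Arrhenius form: ln(k₂/k₁) = -Eₐ/R × (1/T₂ - 1/T₁)
Step 2: Convert Eₐ to J/mol: 79.1 kJ/mol = 79100 J/mol
Step 3: 1/T₂ - 1/T₁ = 1/470 - 1/336 = -8.485309e-04 K⁻¹
Step 4: ln(k₂/k₁) = -79100/8.314 × -8.485309e-04 = 8.07298
Step 5: k₂ = k₁ × exp(8.07298) = 1.387e-02 × 3.20664e+03 = 4.448e+01 s⁻¹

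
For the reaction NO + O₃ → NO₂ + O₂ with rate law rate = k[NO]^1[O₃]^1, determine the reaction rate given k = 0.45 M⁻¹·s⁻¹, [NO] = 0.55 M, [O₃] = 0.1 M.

0.02475 M/s

Step 1: The rate law is rate = k[NO]^1[O₃]^1
Step 2: Substitute: rate = 0.45 × (0.55)^1 × (0.1)^1
Step 3: rate = 0.45 × 0.55 × 0.1 = 0.02475 M/s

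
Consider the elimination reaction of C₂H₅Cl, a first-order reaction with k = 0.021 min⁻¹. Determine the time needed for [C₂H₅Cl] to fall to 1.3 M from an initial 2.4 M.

29.2 min

Step 1: For first-order: t = ln([C₂H₅Cl]₀/[C₂H₅Cl])/k
Step 2: t = ln(2.4/1.3)/0.021
Step 3: t = ln(1.846)/0.021
Step 4: t = 0.6131/0.021 = 29.2 min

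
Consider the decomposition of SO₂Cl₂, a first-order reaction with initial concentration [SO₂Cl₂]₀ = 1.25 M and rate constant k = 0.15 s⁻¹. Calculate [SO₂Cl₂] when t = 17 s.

0.0976 M

Step 1: For a first-order reaction: [SO₂Cl₂] = [SO₂Cl₂]₀ × e^(-kt)
Step 2: [SO₂Cl₂] = 1.25 × e^(-0.15 × 17)
Step 3: [SO₂Cl₂] = 1.25 × e^(-2.55)
Step 4: [SO₂Cl₂] = 1.25 × 0.0780817 = 0.0976 M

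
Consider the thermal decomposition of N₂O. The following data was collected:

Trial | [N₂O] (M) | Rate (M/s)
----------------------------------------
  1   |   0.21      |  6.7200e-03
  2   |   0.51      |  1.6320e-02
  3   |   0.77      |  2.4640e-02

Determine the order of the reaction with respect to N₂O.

first order (1)

Step 1: Compare trials to find order n where rate₂/rate₁ = ([N₂O]₂/[N₂O]₁)^n
Step 2: rate₂/rate₁ = 1.6320e-02/6.7200e-03 = 2.429
Step 3: [N₂O]₂/[N₂O]₁ = 0.51/0.21 = 2.429
Step 4: n = ln(2.429)/ln(2.429) = 1.00 ≈ 1
Step 5: The reaction is first order in N₂O.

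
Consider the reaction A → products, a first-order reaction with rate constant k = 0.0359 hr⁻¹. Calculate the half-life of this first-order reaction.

19.31 hr

Step 1: For a first-order reaction, t₁/₂ = ln(2)/k
Step 2: t₁/₂ = ln(2)/0.0359
Step 3: t₁/₂ = 0.6931/0.0359 = 19.31 hr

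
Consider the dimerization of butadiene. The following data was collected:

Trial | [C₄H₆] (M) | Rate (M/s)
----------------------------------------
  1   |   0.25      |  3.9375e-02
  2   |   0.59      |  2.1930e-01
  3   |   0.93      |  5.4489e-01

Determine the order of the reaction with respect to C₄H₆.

second order (2)

Step 1: Compare trials to find order n where rate₂/rate₁ = ([C₄H₆]₂/[C₄H₆]₁)^n
Step 2: rate₂/rate₁ = 2.1930e-01/3.9375e-02 = 5.57
Step 3: [C₄H₆]₂/[C₄H₆]₁ = 0.59/0.25 = 2.36
Step 4: n = ln(5.57)/ln(2.36) = 2.00 ≈ 2
Step 5: The reaction is second order in C₄H₆.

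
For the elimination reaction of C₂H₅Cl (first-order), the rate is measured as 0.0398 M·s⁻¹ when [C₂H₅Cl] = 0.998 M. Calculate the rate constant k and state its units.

0.03988 s⁻¹

Step 1: rate = k[C₂H₅Cl]^1, so k = rate / [C₂H₅Cl]^1.
Step 2: k = 0.0398 / (0.998)^1 = 0.0398 / 0.998.
Step 3: k = 0.03988 s⁻¹.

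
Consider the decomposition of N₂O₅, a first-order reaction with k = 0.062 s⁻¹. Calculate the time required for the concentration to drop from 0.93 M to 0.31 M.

17.72 s

Step 1: For first-order: t = ln([N₂O₅]₀/[N₂O₅])/k
Step 2: t = ln(0.93/0.31)/0.062
Step 3: t = ln(3)/0.062
Step 4: t = 1.099/0.062 = 17.72 s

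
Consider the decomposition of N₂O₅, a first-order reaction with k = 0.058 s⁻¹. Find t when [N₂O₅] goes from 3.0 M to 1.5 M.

11.95 s

Step 1: For first-order: t = ln([N₂O₅]₀/[N₂O₅])/k
Step 2: t = ln(3.0/1.5)/0.058
Step 3: t = ln(2)/0.058
Step 4: t = 0.6931/0.058 = 11.95 s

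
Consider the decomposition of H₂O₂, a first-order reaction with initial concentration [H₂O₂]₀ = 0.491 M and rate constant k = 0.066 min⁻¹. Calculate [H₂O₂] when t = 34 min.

0.05206 M

Step 1: For a first-order reaction: [H₂O₂] = [H₂O₂]₀ × e^(-kt)
Step 2: [H₂O₂] = 0.491 × e^(-0.066 × 34)
Step 3: [H₂O₂] = 0.491 × e^(-2.244)
Step 4: [H₂O₂] = 0.491 × 0.106034 = 0.05206 M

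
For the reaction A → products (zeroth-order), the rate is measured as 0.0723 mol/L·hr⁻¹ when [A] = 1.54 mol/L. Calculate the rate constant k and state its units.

0.0723 mol/L·hr⁻¹

Step 1: For a zeroth-order reaction, rate = k (independent of concentration).
Step 2: k = rate = 0.0723 mol/L·hr⁻¹.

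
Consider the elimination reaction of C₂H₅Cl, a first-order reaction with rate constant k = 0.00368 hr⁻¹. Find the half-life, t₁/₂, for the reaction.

188.4 hr

Step 1: For a first-order reaction, t₁/₂ = ln(2)/k
Step 2: t₁/₂ = ln(2)/0.00368
Step 3: t₁/₂ = 0.6931/0.00368 = 188.4 hr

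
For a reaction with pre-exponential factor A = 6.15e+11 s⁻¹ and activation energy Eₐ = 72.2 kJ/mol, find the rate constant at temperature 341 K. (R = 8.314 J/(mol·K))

5.36e+00 s⁻¹

Step 1: Use the Arrhenius equation: k = A × exp(-Eₐ/RT)
Step 2: Convert Eₐ to J/mol: 72.2 kJ/mol = 72200 J/mol
Step 3: Calculate the exponent: -Eₐ/(RT) = -72200/(8.314 × 341) = -25.46671
Step 4: k = 6.15e+11 × exp(-25.46671)
Step 5: k = 6.15e+11 × 8.70860e-12 = 5.3558e+00 s⁻¹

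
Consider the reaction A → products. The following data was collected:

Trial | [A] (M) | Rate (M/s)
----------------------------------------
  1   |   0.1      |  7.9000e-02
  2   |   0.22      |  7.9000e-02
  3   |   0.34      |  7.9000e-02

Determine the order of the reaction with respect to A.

zeroth order (0)

Step 1: Compare trials - when concentration changes, rate stays constant.
Step 2: rate₂/rate₁ = 7.9000e-02/7.9000e-02 = 1
Step 3: [A]₂/[A]₁ = 0.22/0.1 = 2.2
Step 4: Since rate ratio ≈ (conc ratio)^0, the reaction is zeroth order.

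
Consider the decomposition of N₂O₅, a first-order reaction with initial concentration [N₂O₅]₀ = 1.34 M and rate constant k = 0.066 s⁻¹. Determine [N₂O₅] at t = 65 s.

0.01836 M

Step 1: For a first-order reaction: [N₂O₅] = [N₂O₅]₀ × e^(-kt)
Step 2: [N₂O₅] = 1.34 × e^(-0.066 × 65)
Step 3: [N₂O₅] = 1.34 × e^(-4.29)
Step 4: [N₂O₅] = 1.34 × 0.0137049 = 0.01836 M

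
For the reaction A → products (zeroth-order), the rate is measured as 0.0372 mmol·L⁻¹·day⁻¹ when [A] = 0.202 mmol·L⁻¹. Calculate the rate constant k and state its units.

0.0372 mmol·L⁻¹·day⁻¹

Step 1: For a zeroth-order reaction, rate = k (independent of concentration).
Step 2: k = rate = 0.0372 mmol·L⁻¹·day⁻¹.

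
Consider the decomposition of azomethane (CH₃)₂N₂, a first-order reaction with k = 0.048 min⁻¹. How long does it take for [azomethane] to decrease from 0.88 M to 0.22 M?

28.88 min

Step 1: For first-order: t = ln([azomethane]₀/[azomethane])/k
Step 2: t = ln(0.88/0.22)/0.048
Step 3: t = ln(4)/0.048
Step 4: t = 1.386/0.048 = 28.88 min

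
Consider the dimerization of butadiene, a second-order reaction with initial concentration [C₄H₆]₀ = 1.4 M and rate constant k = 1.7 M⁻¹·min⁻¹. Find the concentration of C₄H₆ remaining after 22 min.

0.02624 M

Step 1: For a second-order reaction: 1/[C₄H₆] = 1/[C₄H₆]₀ + kt
Step 2: 1/[C₄H₆] = 1/1.4 + 1.7 × 22
Step 3: 1/[C₄H₆] = 0.7143 + 37.4 = 38.11
Step 4: [C₄H₆] = 1/38.11 = 0.02624 M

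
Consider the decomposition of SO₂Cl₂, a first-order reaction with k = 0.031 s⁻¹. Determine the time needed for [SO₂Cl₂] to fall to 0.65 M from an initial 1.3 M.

22.36 s

Step 1: For first-order: t = ln([SO₂Cl₂]₀/[SO₂Cl₂])/k
Step 2: t = ln(1.3/0.65)/0.031
Step 3: t = ln(2)/0.031
Step 4: t = 0.6931/0.031 = 22.36 s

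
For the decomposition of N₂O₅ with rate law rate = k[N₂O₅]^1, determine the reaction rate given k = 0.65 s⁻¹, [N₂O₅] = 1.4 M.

0.91 M/s

Step 1: Identify the rate law: rate = k[N₂O₅]^1
Step 2: Substitute values: rate = 0.65 × (1.4)^1
Step 3: Calculate: rate = 0.65 × 1.4 = 0.91 M/s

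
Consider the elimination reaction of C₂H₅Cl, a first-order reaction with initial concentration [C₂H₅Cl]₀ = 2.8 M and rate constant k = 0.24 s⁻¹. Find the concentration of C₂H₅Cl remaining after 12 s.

0.1572 M

Step 1: For a first-order reaction: [C₂H₅Cl] = [C₂H₅Cl]₀ × e^(-kt)
Step 2: [C₂H₅Cl] = 2.8 × e^(-0.24 × 12)
Step 3: [C₂H₅Cl] = 2.8 × e^(-2.88)
Step 4: [C₂H₅Cl] = 2.8 × 0.0561348 = 0.1572 M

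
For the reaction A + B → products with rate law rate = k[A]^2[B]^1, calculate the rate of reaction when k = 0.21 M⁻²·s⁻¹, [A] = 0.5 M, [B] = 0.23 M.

0.01208 M/s

Step 1: The rate law is rate = k[A]^2[B]^1
Step 2: Substitute: rate = 0.21 × (0.5)^2 × (0.23)^1
Step 3: rate = 0.21 × 0.25 × 0.23 = 0.012075 M/s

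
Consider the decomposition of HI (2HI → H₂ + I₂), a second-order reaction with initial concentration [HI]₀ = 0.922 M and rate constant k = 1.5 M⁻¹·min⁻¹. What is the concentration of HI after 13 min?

0.04858 M

Step 1: For a second-order reaction: 1/[HI] = 1/[HI]₀ + kt
Step 2: 1/[HI] = 1/0.922 + 1.5 × 13
Step 3: 1/[HI] = 1.085 + 19.5 = 20.58
Step 4: [HI] = 1/20.58 = 0.04858 M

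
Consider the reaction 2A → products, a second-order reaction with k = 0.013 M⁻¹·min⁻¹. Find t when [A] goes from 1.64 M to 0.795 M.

49.85 min

Step 1: For second-order: t = (1/[A] - 1/[A]₀)/k
Step 2: t = (1/0.795 - 1/1.64)/0.013
Step 3: t = (1.258 - 0.6098)/0.013
Step 4: t = 0.6481/0.013 = 49.85 min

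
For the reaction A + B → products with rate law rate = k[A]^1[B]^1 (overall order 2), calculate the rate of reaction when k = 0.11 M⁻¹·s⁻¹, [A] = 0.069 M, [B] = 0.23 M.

0.001746 M/s

Step 1: The rate law is rate = k[A]^1[B]^1, overall order = 1+1 = 2
Step 2: Substitute values: rate = 0.11 × (0.069)^1 × (0.23)^1
Step 3: rate = 0.11 × 0.069 × 0.23 = 0.0017457 M/s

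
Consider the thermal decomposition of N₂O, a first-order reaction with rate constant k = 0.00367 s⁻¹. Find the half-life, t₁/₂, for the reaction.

188.9 s

Step 1: For a first-order reaction, t₁/₂ = ln(2)/k
Step 2: t₁/₂ = ln(2)/0.00367
Step 3: t₁/₂ = 0.6931/0.00367 = 188.9 s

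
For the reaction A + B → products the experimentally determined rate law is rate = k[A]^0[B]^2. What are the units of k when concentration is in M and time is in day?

M⁻¹·day⁻¹

Step 1: Overall order = 0 + 2 = 2.
Step 2: rate has units M·day⁻¹; [A]^0[B]^2 has units M^2.
Step 3: k = rate/([A]^0[B]^2), so units of k = M^(1-2)·day⁻¹ = M⁻¹·day⁻¹.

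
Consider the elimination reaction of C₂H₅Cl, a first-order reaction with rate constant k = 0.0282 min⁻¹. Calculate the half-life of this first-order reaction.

24.58 min

Step 1: For a first-order reaction, t₁/₂ = ln(2)/k
Step 2: t₁/₂ = ln(2)/0.0282
Step 3: t₁/₂ = 0.6931/0.0282 = 24.58 min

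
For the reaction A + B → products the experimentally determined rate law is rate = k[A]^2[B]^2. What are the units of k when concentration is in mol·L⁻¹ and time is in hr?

(mol·L⁻¹)⁻³·hr⁻¹

Step 1: Overall order = 2 + 2 = 4.
Step 2: rate has units mol·L⁻¹·hr⁻¹; [A]^2[B]^2 has units (mol·L⁻¹)^4.
Step 3: k = rate/([A]^2[B]^2), so units of k = (mol·L⁻¹)^(1-4)·hr⁻¹ = (mol·L⁻¹)⁻³·hr⁻¹.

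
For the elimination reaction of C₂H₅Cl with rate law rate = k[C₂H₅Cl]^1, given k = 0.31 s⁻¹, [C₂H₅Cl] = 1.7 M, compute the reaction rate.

0.527 M/s

Step 1: Identify the rate law: rate = k[C₂H₅Cl]^1
Step 2: Substitute values: rate = 0.31 × (1.7)^1
Step 3: Calculate: rate = 0.31 × 1.7 = 0.527 M/s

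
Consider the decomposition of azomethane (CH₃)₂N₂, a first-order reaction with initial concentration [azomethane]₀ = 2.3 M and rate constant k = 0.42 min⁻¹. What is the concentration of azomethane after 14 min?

0.006428 M

Step 1: For a first-order reaction: [azomethane] = [azomethane]₀ × e^(-kt)
Step 2: [azomethane] = 2.3 × e^(-0.42 × 14)
Step 3: [azomethane] = 2.3 × e^(-5.88)
Step 4: [azomethane] = 2.3 × 0.00279479 = 0.006428 M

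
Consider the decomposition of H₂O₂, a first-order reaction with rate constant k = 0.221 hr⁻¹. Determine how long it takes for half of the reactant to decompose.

3.136 hr

Step 1: For a first-order reaction, t₁/₂ = ln(2)/k
Step 2: t₁/₂ = ln(2)/0.221
Step 3: t₁/₂ = 0.6931/0.221 = 3.136 hr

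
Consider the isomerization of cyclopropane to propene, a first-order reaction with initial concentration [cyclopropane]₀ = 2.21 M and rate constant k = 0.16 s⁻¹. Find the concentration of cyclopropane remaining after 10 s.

0.4462 M

Step 1: For a first-order reaction: [cyclopropane] = [cyclopropane]₀ × e^(-kt)
Step 2: [cyclopropane] = 2.21 × e^(-0.16 × 10)
Step 3: [cyclopropane] = 2.21 × e^(-1.6)
Step 4: [cyclopropane] = 2.21 × 0.201897 = 0.4462 M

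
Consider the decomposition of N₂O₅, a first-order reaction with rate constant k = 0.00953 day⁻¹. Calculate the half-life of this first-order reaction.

72.73 day

Step 1: For a first-order reaction, t₁/₂ = ln(2)/k
Step 2: t₁/₂ = ln(2)/0.00953
Step 3: t₁/₂ = 0.6931/0.00953 = 72.73 day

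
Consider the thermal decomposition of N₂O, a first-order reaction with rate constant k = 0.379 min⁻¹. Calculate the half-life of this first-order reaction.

1.829 min

Step 1: For a first-order reaction, t₁/₂ = ln(2)/k
Step 2: t₁/₂ = ln(2)/0.379
Step 3: t₁/₂ = 0.6931/0.379 = 1.829 min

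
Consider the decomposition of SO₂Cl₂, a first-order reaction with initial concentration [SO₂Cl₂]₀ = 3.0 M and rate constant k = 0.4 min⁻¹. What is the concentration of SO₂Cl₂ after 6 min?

0.2722 M

Step 1: For a first-order reaction: [SO₂Cl₂] = [SO₂Cl₂]₀ × e^(-kt)
Step 2: [SO₂Cl₂] = 3.0 × e^(-0.4 × 6)
Step 3: [SO₂Cl₂] = 3.0 × e^(-2.4)
Step 4: [SO₂Cl₂] = 3.0 × 0.090718 = 0.2722 M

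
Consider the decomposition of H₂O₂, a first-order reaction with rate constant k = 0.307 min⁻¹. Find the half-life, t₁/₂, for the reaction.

2.258 min

Step 1: For a first-order reaction, t₁/₂ = ln(2)/k
Step 2: t₁/₂ = ln(2)/0.307
Step 3: t₁/₂ = 0.6931/0.307 = 2.258 min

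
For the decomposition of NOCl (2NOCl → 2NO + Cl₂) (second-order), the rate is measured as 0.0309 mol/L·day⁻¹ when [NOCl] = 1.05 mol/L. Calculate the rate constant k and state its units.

0.02803 (mol/L)⁻¹·day⁻¹

Step 1: rate = k[NOCl]^2, so k = rate / [NOCl]^2.
Step 2: k = 0.0309 / (1.05)^2 = 0.0309 / 1.103.
Step 3: k = 0.02803 (mol/L)⁻¹·day⁻¹.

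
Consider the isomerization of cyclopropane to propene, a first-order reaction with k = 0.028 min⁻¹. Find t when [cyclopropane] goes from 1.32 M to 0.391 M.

43.45 min

Step 1: For first-order: t = ln([cyclopropane]₀/[cyclopropane])/k
Step 2: t = ln(1.32/0.391)/0.028
Step 3: t = ln(3.376)/0.028
Step 4: t = 1.217/0.028 = 43.45 min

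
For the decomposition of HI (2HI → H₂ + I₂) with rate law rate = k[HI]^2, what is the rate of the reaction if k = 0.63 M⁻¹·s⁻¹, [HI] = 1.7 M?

1.821 M/s

Step 1: Identify the rate law: rate = k[HI]^2
Step 2: Substitute values: rate = 0.63 × (1.7)^2
Step 3: Calculate: rate = 0.63 × 2.89 = 1.8207 M/s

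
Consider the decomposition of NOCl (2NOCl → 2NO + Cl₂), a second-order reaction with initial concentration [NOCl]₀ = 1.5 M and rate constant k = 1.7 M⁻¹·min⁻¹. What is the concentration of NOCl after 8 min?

0.07009 M

Step 1: For a second-order reaction: 1/[NOCl] = 1/[NOCl]₀ + kt
Step 2: 1/[NOCl] = 1/1.5 + 1.7 × 8
Step 3: 1/[NOCl] = 0.6667 + 13.6 = 14.27
Step 4: [NOCl] = 1/14.27 = 0.07009 M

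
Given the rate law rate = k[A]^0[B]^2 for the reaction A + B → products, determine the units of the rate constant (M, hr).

M⁻¹·hr⁻¹

Step 1: Overall order = 0 + 2 = 2.
Step 2: rate has units M·hr⁻¹; [A]^0[B]^2 has units M^2.
Step 3: k = rate/([A]^0[B]^2), so units of k = M^(1-2)·hr⁻¹ = M⁻¹·hr⁻¹.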